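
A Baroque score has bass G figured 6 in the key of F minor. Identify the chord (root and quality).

Eb major

The figures 6 indicate a triad in first inversion.
In first inversion the root lies a sixth above the bass: a sixth above G in F minor is Eb.
The chord tones are G, Bb, Eb, giving Eb major.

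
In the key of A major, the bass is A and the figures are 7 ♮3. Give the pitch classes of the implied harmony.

The written figures 7 ♮3 are shorthand for 7/5/3: the 5 is implied.
A third above A in this key is C#, made natural (C) by the ♮ figure.
A fifth above A in this key is E.
A seventh above A in this key is G#.
Together with the bass A, this spells A minor-major seventh in root position.

A, C, E, G#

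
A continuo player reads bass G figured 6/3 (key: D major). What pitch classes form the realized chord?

G, B, E

A third above G in this key is B.
A sixth above G in this key is E.
Together with the bass G, this spells E minor in first inversion.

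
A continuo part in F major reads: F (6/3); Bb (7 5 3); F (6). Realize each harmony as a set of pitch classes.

F (6/3): F, A, D.
Bb (7/5/3): Bb, D, F, A.
F (6/3): F, A, D.

F, A, D | Bb, D, F, A | F, A, D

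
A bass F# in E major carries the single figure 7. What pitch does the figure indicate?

Counting 6 letter steps above F# lands on E; in E major, that letter is E.

E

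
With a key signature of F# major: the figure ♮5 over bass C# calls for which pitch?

G

Counting 4 letter steps above C# lands on G; in F# major, that letter is G#.
The ♮5 figure makes it natural, giving G.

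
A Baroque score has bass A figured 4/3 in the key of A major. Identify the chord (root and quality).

D major seventh

The figures 4/3 indicate a seventh chord in second inversion.
In second inversion the root lies a fourth above the bass: a fourth above A in A major is D.
The chord tones are A, C#, D, F#, giving D major seventh.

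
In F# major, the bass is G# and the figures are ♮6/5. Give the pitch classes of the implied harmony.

G#, B, D#, E

The written figures ♮6/5 are shorthand for 6/5/3: the 3 is implied.
A third above G# in this key is B.
A fifth above G# in this key is D#.
A sixth above G# in this key is E#, made natural (E) by the ♮ figure.
Together with the bass G#, this spells E major seventh in first inversion.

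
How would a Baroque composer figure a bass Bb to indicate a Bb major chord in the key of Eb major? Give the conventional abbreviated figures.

Bb is the root of Bb major, so the chord is in root position.
A triad in root position is figured 5/3, conventionally abbreviated (no figures — root-position triad).

no figures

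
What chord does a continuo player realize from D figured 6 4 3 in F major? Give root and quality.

G minor seventh

The figures 6 4 3 indicate a seventh chord in second inversion.
In second inversion the root lies a fourth above the bass: a fourth above D in F major is G.
The chord tones are D, F, G, Bb, giving G minor seventh.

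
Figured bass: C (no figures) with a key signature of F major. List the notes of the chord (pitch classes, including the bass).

An unfigured bass implies 5/3.
A third above C in this key is E.
A fifth above C in this key is G.
Together with the bass C, this spells C major in root position.

C, E, G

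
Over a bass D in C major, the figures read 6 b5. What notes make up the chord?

The written figures 6 b5 are shorthand for 6/5/3: the 3 is implied.
A third above D in this key is F.
A fifth above D in this key is A, lowered to Ab by the flat.
A sixth above D in this key is B.
Together with the bass D, this spells B diminished seventh in first inversion.

D, F, Ab, B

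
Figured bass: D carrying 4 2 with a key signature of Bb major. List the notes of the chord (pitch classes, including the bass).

The written figures 4 2 are shorthand for 6/4/2: the 6 is implied.
A second above D in this key is Eb.
A fourth above D in this key is G.
A sixth above D in this key is Bb.
Together with the bass D, this spells Eb major seventh in third inversion.

D, Eb, G, Bb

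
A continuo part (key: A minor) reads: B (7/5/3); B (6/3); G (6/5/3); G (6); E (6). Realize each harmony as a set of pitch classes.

B, D, F, A | B, D, G | G, B, D, E | G, B, E | E, G, C

B (7/5/3): B, D, F, A.
B (6/3): B, D, G.
G (6/5/3): G, B, D, E.
G (6/3): G, B, E.
E (6/3): E, G, C.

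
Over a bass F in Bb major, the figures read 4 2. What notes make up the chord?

The written figures 4 2 are shorthand for 6/4/2: the 6 is implied.
A second above F in this key is G.
A fourth above F in this key is Bb.
A sixth above F in this key is D.
Together with the bass F, this spells G minor seventh in third inversion.

F, G, Bb, D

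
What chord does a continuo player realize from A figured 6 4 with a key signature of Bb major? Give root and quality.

D minor

The figures 6 4 indicate a triad in second inversion.
In second inversion the root lies a fourth above the bass: a fourth above A in Bb major is D.
The chord tones are A, D, F, giving D minor.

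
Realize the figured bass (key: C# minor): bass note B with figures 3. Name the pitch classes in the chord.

B, D#, F#

The written figures 3 are shorthand for 5/3: the 5 is implied.
A third above B in this key is D#.
A fifth above B in this key is F#.
Together with the bass B, this spells B major in root position.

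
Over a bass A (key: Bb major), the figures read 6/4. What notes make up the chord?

A fourth above A in this key is D.
A sixth above A in this key is F.
Together with the bass A, this spells D minor in second inversion.

A, D, F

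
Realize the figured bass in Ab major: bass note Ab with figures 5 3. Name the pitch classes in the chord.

Ab, C, Eb

A third above Ab in this key is C.
A fifth above Ab in this key is Eb.
Together with the bass Ab, this spells Ab major in root position.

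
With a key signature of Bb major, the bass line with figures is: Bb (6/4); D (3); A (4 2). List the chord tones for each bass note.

Bb, Eb, G | D, F, A | A, Bb, D, F

Bb (6/4): Bb, Eb, G.
D (5/3): D, F, A.
A (6/4/2): A, Bb, D, F.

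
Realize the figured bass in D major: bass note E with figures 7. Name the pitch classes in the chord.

E, G, B, D

The written figures 7 are shorthand for 7/5/3: the 5/3 are implied.
A third above E in this key is G.
A fifth above E in this key is B.
A seventh above E in this key is D.
Together with the bass E, this spells E minor seventh in root position.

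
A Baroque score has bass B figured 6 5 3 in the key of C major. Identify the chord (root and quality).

G dominant seventh

The figures 6 5 3 indicate a seventh chord in first inversion.
In first inversion the root lies a sixth above the bass: a sixth above B in C major is G.
The chord tones are B, D, F, G, giving G dominant seventh.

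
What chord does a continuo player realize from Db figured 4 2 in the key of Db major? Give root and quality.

Eb minor seventh

The figures 4 2 indicate a seventh chord in third inversion.
In third inversion the root lies a second above the bass: a second above Db in Db major is Eb.
The chord tones are Db, Eb, Gb, Bb, giving Eb minor seventh.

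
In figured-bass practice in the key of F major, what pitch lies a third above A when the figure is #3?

Counting 2 letter steps above A lands on C; in F major, that letter is C.
The #3 figure raises it a semitone, giving C#.

C#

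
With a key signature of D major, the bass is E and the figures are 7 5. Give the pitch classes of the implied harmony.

The written figures 7 5 are shorthand for 7/5/3: the 3 is implied.
A third above E in this key is G.
A fifth above E in this key is B.
A seventh above E in this key is D.
Together with the bass E, this spells E minor seventh in root position.

E, G, B, D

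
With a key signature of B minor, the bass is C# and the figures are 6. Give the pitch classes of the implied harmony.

The written figures 6 are shorthand for 6/3: the 3 is implied.
A third above C# in this key is E.
A sixth above C# in this key is A.
Together with the bass C#, this spells A major in first inversion.

C#, E, A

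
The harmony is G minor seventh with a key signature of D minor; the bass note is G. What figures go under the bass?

7

G is the root of G minor seventh, so the chord is in root position.
A seventh chord in root position is figured 7/5/3, conventionally abbreviated 7.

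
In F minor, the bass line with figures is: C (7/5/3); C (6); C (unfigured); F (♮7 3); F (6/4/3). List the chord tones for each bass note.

C (7/5/3): C, Eb, G, Bb.
C (6/3): C, Eb, Ab.
C (5/3): C, Eb, G.
F (♮7/5/3): F, Ab, C, E.
F (6/4/3): F, Ab, Bb, Db.

C, Eb, G, Bb | C, Eb, Ab | C, Eb, G | F, Ab, C, E | F, Ab, Bb, Db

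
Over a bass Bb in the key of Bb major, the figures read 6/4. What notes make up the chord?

Bb, Eb, G

A fourth above Bb in this key is Eb.
A sixth above Bb in this key is G.
Together with the bass Bb, this spells Eb major in second inversion.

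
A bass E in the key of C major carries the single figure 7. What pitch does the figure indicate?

Counting 6 letter steps above E lands on D; in C major, that letter is D.

D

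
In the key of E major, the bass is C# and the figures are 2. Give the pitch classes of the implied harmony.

The written figures 2 are shorthand for 6/4/2: the 6/4 are implied.
A second above C# in this key is D#.
A fourth above C# in this key is F#.
A sixth above C# in this key is A.
Together with the bass C#, this spells D# half-diminished seventh in third inversion.

C#, D#, F#, A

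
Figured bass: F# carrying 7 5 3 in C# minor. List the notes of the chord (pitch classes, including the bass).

F#, A, C#, E

A third above F# in this key is A.
A fifth above F# in this key is C#.
A seventh above F# in this key is E.
Together with the bass F#, this spells F# minor seventh in root position.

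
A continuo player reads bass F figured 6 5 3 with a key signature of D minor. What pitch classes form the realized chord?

F, A, C, D

A third above F in this key is A.
A fifth above F in this key is C.
A sixth above F in this key is D.
Together with the bass F, this spells D minor seventh in first inversion.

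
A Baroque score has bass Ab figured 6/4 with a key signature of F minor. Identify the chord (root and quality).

The figures 6/4 indicate a triad in second inversion.
In second inversion the root lies a fourth above the bass: a fourth above Ab in F minor is Db.
The chord tones are Ab, Db, F, giving Db major.

Db major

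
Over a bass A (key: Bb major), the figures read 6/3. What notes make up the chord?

A, C, F

A third above A in this key is C.
A sixth above A in this key is F.
Together with the bass A, this spells F major in first inversion.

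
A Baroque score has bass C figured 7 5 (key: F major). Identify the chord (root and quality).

C dominant seventh

The figures 7 5 indicate a seventh chord in root position.
In root position the bass is the root, so the root is C.
The chord tones are C, E, G, Bb, giving C dominant seventh.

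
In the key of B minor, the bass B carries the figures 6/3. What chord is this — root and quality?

The figures 6/3 indicate a triad in first inversion.
In first inversion the root lies a sixth above the bass: a sixth above B in B minor is G.
The chord tones are B, D, G, giving G major.

G major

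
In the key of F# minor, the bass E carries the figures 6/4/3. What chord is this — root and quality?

A major seventh

The figures 6/4/3 indicate a seventh chord in second inversion.
In second inversion the root lies a fourth above the bass: a fourth above E in F# minor is A.
The chord tones are E, G#, A, C#, giving A major seventh.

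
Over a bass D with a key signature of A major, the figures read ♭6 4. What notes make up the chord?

D, G#, Bb

A fourth above D in this key is G#.
A sixth above D in this key is B, lowered to Bb by the flat.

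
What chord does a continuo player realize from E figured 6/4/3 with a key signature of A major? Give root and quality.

A major seventh

The figures 6/4/3 indicate a seventh chord in second inversion.
In second inversion the root lies a fourth above the bass: a fourth above E in A major is A.
The chord tones are E, G#, A, C#, giving A major seventh.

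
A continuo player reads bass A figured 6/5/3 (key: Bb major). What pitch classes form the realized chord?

A, C, Eb, F

A third above A in this key is C.
A fifth above A in this key is Eb.
A sixth above A in this key is F.
Together with the bass A, this spells F dominant seventh in first inversion.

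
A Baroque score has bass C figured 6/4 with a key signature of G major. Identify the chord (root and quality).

The figures 6/4 indicate a triad in second inversion.
In second inversion the root lies a fourth above the bass: a fourth above C in G major is F#.
The chord tones are C, F#, A, giving F# diminished.

F# diminished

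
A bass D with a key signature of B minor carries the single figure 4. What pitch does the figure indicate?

G

Counting 3 letter steps above D lands on G; in B minor, that letter is G.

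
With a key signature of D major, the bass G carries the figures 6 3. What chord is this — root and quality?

The figures 6 3 indicate a triad in first inversion.
In first inversion the root lies a sixth above the bass: a sixth above G in D major is E.
The chord tones are G, B, E, giving E minor.

E minor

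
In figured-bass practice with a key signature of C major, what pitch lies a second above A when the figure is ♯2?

Counting 1 letter step above A lands on B; in C major, that letter is B.
The #2 figure raises it a semitone, giving B#.

B#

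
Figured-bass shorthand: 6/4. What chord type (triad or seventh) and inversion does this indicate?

Intervals of 6/4 above the bass form a triad; the bass is the fifth, so this is second inversion.

triad, second inversion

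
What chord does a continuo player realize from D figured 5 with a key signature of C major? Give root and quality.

D minor

The figures 5 indicate a triad in root position.
In root position the bass is the root, so the root is D.
The chord tones are D, F, A, giving D minor.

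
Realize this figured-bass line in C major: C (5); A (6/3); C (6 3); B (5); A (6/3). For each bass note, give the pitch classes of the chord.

C, E, G | A, C, F | C, E, A | B, D, F | A, C, F

C (5/3): C, E, G.
A (6/3): A, C, F.
C (6/3): C, E, A.
B (5/3): B, D, F.
A (6/3): A, C, F.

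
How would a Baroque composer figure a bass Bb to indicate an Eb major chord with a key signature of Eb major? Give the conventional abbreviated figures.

6/4

Bb is the fifth of Eb major, so the chord is in second inversion.
A triad in second inversion is figured 6/4, conventionally abbreviated 6/4.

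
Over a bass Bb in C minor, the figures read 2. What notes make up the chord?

Bb, C, Eb, G

The written figures 2 are shorthand for 6/4/2: the 6/4 are implied.
A second above Bb in this key is C.
A fourth above Bb in this key is Eb.
A sixth above Bb in this key is G.
Together with the bass Bb, this spells C minor seventh in third inversion.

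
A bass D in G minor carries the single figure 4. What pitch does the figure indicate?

G

Counting 3 letter steps above D lands on G; in G minor, that letter is G.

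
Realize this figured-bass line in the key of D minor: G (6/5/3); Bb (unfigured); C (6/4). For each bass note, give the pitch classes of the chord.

G, Bb, D, E | Bb, D, F | C, F, A

G (6/5/3): G, Bb, D, E.
Bb (5/3): Bb, D, F.
C (6/4): C, F, A.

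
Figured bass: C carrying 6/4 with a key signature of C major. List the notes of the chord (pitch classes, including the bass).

C, F, A

A fourth above C in this key is F.
A sixth above C in this key is A.
Together with the bass C, this spells F major in second inversion.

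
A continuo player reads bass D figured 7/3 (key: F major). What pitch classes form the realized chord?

D, F, A, C

The written figures 7/3 are shorthand for 7/5/3: the 5 is implied.
A third above D in this key is F.
A fifth above D in this key is A.
A seventh above D in this key is C.
Together with the bass D, this spells D minor seventh in root position.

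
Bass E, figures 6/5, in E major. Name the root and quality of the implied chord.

C# minor seventh

The figures 6/5 indicate a seventh chord in first inversion.
In first inversion the root lies a sixth above the bass: a sixth above E in E major is C#.
The chord tones are E, G#, B, C#, giving C# minor seventh.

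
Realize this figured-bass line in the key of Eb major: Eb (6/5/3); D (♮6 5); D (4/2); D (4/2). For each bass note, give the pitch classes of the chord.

Eb, G, Bb, C | D, F, Ab, B | D, Eb, G, Bb | D, Eb, G, Bb

Eb (6/5/3): Eb, G, Bb, C.
D (♮6/5/3): D, F, Ab, B.
D (6/4/2): D, Eb, G, Bb.
D (6/4/2): D, Eb, G, Bb.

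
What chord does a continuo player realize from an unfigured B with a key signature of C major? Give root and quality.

An unfigured bass indicates a triad in root position.
In root position the bass is the root, so the root is B.
The chord tones are B, D, F, giving B diminished.

B diminished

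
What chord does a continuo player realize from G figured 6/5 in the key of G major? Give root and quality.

E minor seventh

The figures 6/5 indicate a seventh chord in first inversion.
In first inversion the root lies a sixth above the bass: a sixth above G in G major is E.
The chord tones are G, B, D, E, giving E minor seventh.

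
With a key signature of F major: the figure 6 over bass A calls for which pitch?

Counting 5 letter steps above A lands on F; in F major, that letter is F.

F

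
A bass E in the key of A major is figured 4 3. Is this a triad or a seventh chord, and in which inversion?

seventh chord, second inversion

4 3 is shorthand for 6/4/3.
Intervals of 6/4/3 above the bass form a seventh chord; the bass is the fifth, so this is second inversion.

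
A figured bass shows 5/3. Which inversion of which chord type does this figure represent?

Intervals of 5/3 above the bass form a triad; the bass is the root, so this is root position.

triad, root position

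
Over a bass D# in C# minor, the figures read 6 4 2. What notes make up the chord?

D#, E, G#, B

A second above D# in this key is E.
A fourth above D# in this key is G#.
A sixth above D# in this key is B.
Together with the bass D#, this spells E major seventh in third inversion.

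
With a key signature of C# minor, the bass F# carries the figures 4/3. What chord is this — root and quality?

B dominant seventh

The figures 4/3 indicate a seventh chord in second inversion.
In second inversion the root lies a fourth above the bass: a fourth above F# in C# minor is B.
The chord tones are F#, A, B, D#, giving B dominant seventh.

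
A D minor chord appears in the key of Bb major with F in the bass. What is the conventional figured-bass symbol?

F is the third of D minor, so the chord is in first inversion.
A triad in first inversion is figured 6/3, conventionally abbreviated 6.

6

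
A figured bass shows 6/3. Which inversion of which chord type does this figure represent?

triad, first inversion

Intervals of 6/3 above the bass form a triad; the bass is the third, so this is first inversion.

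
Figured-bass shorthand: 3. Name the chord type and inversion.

3 is shorthand for 5/3.
Intervals of 5/3 above the bass form a triad; the bass is the root, so this is root position.

triad, root position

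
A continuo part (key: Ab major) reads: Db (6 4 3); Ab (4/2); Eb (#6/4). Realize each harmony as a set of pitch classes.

Db, F, G, Bb | Ab, Bb, Db, F | Eb, Ab, C#

Db (6/4/3): Db, F, G, Bb.
Ab (6/4/2): Ab, Bb, Db, F.
Eb (#6/4): Eb, Ab, C#.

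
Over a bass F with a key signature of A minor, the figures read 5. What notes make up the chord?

F, A, C

The written figures 5 are shorthand for 5/3: the 3 is implied.
A third above F in this key is A.
A fifth above F in this key is C.
Together with the bass F, this spells F major in root position.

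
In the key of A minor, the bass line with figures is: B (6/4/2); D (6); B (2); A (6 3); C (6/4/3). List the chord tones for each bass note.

B (6/4/2): B, C, E, G.
D (6/3): D, F, B.
B (6/4/2): B, C, E, G.
A (6/3): A, C, F.
C (6/4/3): C, E, F, A.

B, C, E, G | D, F, B | B, C, E, G | A, C, F | C, E, F, A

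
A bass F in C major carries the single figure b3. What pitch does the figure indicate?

Counting 2 letter steps above F lands on A; in C major, that letter is A.
The b3 figure lowers it a semitone, giving Ab.

Ab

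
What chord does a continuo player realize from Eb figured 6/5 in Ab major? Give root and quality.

The figures 6/5 indicate a seventh chord in first inversion.
In first inversion the root lies a sixth above the bass: a sixth above Eb in Ab major is C.
The chord tones are Eb, G, Bb, C, giving C minor seventh.

C minor seventh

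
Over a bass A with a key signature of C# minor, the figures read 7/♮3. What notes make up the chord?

The written figures 7/♮3 are shorthand for 7/5/3: the 5 is implied.
A third above A in this key is C#, made natural (C) by the ♮ figure.
A fifth above A in this key is E.
A seventh above A in this key is G#.
Together with the bass A, this spells A minor-major seventh in root position.

A, C, E, G#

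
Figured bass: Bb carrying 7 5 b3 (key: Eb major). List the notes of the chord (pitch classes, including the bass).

A third above Bb in this key is D, lowered to Db by the flat.
A fifth above Bb in this key is F.
A seventh above Bb in this key is Ab.
Together with the bass Bb, this spells Bb minor seventh in root position.

Bb, Db, F, Ab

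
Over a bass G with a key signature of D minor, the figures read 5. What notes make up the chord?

G, Bb, D

The written figures 5 are shorthand for 5/3: the 3 is implied.
A third above G in this key is Bb.
A fifth above G in this key is D.
Together with the bass G, this spells G minor in root position.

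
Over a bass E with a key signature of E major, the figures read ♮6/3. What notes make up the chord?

A third above E in this key is G#.
A sixth above E in this key is C#, made natural (C) by the ♮ figure.
Together with the bass E, this spells C augmented in first inversion.

E, G#, C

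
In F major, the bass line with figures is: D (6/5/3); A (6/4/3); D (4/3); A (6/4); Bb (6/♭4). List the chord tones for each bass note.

D, F, A, Bb | A, C, D, F | D, F, G, Bb | A, D, F | Bb, Eb, G

D (6/5/3): D, F, A, Bb.
A (6/4/3): A, C, D, F.
D (6/4/3): D, F, G, Bb.
A (6/4): A, D, F.
Bb (6/b4): Bb, Eb, G.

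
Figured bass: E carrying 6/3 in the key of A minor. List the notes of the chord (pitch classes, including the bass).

E, G, C

A third above E in this key is G.
A sixth above E in this key is C.
Together with the bass E, this spells C major in first inversion.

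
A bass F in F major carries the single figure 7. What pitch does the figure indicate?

E

Counting 6 letter steps above F lands on E; in F major, that letter is E.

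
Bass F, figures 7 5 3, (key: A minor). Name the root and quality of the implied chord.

F major seventh

The figures 7 5 3 indicate a seventh chord in root position.
In root position the bass is the root, so the root is F.
The chord tones are F, A, C, E, giving F major seventh.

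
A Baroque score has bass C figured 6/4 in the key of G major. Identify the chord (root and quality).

F# diminished

The figures 6/4 indicate a triad in second inversion.
In second inversion the root lies a fourth above the bass: a fourth above C in G major is F#.
The chord tones are C, F#, A, giving F# diminished.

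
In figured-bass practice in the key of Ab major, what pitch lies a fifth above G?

Db

Counting 4 letter steps above G lands on D; in Ab major, that letter is Db.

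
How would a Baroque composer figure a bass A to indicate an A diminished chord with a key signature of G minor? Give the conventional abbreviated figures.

A is the root of A diminished, so the chord is in root position.
A triad in root position is figured 5/3, conventionally abbreviated (no figures — root-position triad).

no figures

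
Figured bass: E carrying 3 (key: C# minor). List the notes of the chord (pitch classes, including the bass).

The written figures 3 are shorthand for 5/3: the 5 is implied.
A third above E in this key is G#.
A fifth above E in this key is B.
Together with the bass E, this spells E major in root position.

E, G#, B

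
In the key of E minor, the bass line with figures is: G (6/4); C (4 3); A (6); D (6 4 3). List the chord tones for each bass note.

G (6/4): G, C, E.
C (6/4/3): C, E, F#, A.
A (6/3): A, C, F#.
D (6/4/3): D, F#, G, B.

G, C, E | C, E, F#, A | A, C, F# | D, F#, G, B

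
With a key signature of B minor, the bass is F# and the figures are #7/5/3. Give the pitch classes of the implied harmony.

F#, A, C#, E#

A third above F# in this key is A.
A fifth above F# in this key is C#.
A seventh above F# in this key is E, raised to E# by the sharp.
Together with the bass F#, this spells F# minor-major seventh in root position.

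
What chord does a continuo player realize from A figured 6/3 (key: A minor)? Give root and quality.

The figures 6/3 indicate a triad in first inversion.
In first inversion the root lies a sixth above the bass: a sixth above A in A minor is F.
The chord tones are A, C, F, giving F major.

F major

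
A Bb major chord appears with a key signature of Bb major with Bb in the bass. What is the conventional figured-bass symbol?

Bb is the root of Bb major, so the chord is in root position.
A triad in root position is figured 5/3, conventionally abbreviated (no figures — root-position triad).

no figures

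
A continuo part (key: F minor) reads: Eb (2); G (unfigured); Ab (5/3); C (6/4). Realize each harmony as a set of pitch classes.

Eb, F, Ab, C | G, Bb, Db | Ab, C, Eb | C, F, Ab

Eb (6/4/2): Eb, F, Ab, C.
G (5/3): G, Bb, Db.
Ab (5/3): Ab, C, Eb.
C (6/4): C, F, Ab.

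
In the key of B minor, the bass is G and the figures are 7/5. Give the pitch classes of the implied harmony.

G, B, D, F#

The written figures 7/5 are shorthand for 7/5/3: the 3 is implied.
A third above G in this key is B.
A fifth above G in this key is D.
A seventh above G in this key is F#.
Together with the bass G, this spells G major seventh in root position.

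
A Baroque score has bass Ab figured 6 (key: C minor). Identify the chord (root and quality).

The figures 6 indicate a triad in first inversion.
In first inversion the root lies a sixth above the bass: a sixth above Ab in C minor is F.
The chord tones are Ab, C, F, giving F minor.

F minor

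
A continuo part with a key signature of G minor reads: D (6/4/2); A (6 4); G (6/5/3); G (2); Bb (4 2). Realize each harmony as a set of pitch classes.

D (6/4/2): D, Eb, G, Bb.
A (6/4): A, D, F.
G (6/5/3): G, Bb, D, Eb.
G (6/4/2): G, A, C, Eb.
Bb (6/4/2): Bb, C, Eb, G.

D, Eb, G, Bb | A, D, F | G, Bb, D, Eb | G, A, C, Eb | Bb, C, Eb, G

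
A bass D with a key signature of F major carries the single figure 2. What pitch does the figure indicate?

E

Counting 1 letter step above D lands on E; in F major, that letter is E.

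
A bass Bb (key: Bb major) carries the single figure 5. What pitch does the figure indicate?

Counting 4 letter steps above Bb lands on F; in Bb major, that letter is F.

F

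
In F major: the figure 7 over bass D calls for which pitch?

Counting 6 letter steps above D lands on C; in F major, that letter is C.

C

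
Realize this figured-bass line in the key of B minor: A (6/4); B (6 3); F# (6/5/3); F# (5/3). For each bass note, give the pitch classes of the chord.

A, D, F# | B, D, G | F#, A, C#, D | F#, A, C#

A (6/4): A, D, F#.
B (6/3): B, D, G.
F# (6/5/3): F#, A, C#, D.
F# (5/3): F#, A, C#.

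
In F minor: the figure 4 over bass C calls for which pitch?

Counting 3 letter steps above C lands on F; in F minor, that letter is F.

F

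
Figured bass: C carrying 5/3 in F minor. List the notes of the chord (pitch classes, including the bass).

A third above C in this key is Eb.
A fifth above C in this key is G.
Together with the bass C, this spells C minor in root position.

C, Eb, G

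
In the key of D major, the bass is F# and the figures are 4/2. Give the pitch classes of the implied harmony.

F#, G, B, D

The written figures 4/2 are shorthand for 6/4/2: the 6 is implied.
A second above F# in this key is G.
A fourth above F# in this key is B.
A sixth above F# in this key is D.
Together with the bass F#, this spells G major seventh in third inversion.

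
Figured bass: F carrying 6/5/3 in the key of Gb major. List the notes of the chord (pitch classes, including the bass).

F, Ab, Cb, Db

A third above F in this key is Ab.
A fifth above F in this key is Cb.
A sixth above F in this key is Db.
Together with the bass F, this spells Db dominant seventh in first inversion.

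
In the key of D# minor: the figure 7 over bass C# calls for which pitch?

B

Counting 6 letter steps above C# lands on B; in D# minor, that letter is B.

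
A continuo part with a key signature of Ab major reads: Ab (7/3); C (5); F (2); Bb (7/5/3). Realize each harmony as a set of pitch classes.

Ab, C, Eb, G | C, Eb, G | F, G, Bb, Db | Bb, Db, F, Ab

Ab (7/5/3): Ab, C, Eb, G.
C (5/3): C, Eb, G.
F (6/4/2): F, G, Bb, Db.
Bb (7/5/3): Bb, Db, F, Ab.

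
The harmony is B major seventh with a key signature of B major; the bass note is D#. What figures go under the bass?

6/5

D# is the third of B major seventh, so the chord is in first inversion.
A seventh chord in first inversion is figured 6/5/3, conventionally abbreviated 6/5.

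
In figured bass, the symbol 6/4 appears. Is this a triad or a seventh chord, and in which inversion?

triad, second inversion

Intervals of 6/4 above the bass form a triad; the bass is the fifth, so this is second inversion.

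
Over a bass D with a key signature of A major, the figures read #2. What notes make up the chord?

D, E#, G#, B

The written figures #2 are shorthand for 6/4/2: the 6/4 are implied.
A second above D in this key is E, raised to E# by the sharp.
A fourth above D in this key is G#.
A sixth above D in this key is B.
Together with the bass D, this spells E# diminished seventh in third inversion.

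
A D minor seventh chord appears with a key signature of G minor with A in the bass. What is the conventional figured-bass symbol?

A is the fifth of D minor seventh, so the chord is in second inversion.
A seventh chord in second inversion is figured 6/4/3, conventionally abbreviated 4/3.

4/3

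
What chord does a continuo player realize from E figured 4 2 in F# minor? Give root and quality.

The figures 4 2 indicate a seventh chord in third inversion.
In third inversion the root lies a second above the bass: a second above E in F# minor is F#.
The chord tones are E, F#, A, C#, giving F# minor seventh.

F# minor seventh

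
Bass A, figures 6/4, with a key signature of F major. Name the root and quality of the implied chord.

D minor

The figures 6/4 indicate a triad in second inversion.
In second inversion the root lies a fourth above the bass: a fourth above A in F major is D.
The chord tones are A, D, F, giving D minor.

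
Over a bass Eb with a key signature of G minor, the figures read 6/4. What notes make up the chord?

Eb, A, C

A fourth above Eb in this key is A.
A sixth above Eb in this key is C.
Together with the bass Eb, this spells A diminished in second inversion.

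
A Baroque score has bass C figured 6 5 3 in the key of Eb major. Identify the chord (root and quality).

The figures 6 5 3 indicate a seventh chord in first inversion.
In first inversion the root lies a sixth above the bass: a sixth above C in Eb major is Ab.
The chord tones are C, Eb, G, Ab, giving Ab major seventh.

Ab major seventh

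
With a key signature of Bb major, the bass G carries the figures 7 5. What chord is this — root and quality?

The figures 7 5 indicate a seventh chord in root position.
In root position the bass is the root, so the root is G.
The chord tones are G, Bb, D, F, giving G minor seventh.

G minor seventh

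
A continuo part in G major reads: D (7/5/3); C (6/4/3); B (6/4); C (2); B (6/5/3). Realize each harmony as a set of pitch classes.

D (7/5/3): D, F#, A, C.
C (6/4/3): C, E, F#, A.
B (6/4): B, E, G.
C (6/4/2): C, D, F#, A.
B (6/5/3): B, D, F#, G.

D, F#, A, C | C, E, F#, A | B, E, G | C, D, F#, A | B, D, F#, G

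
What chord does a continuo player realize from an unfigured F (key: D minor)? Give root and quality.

F major

An unfigured bass indicates a triad in root position.
In root position the bass is the root, so the root is F.
The chord tones are F, A, C, giving F major.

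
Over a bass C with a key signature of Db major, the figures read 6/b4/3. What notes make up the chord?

C, Eb, Fb, Ab

A third above C in this key is Eb.
A fourth above C in this key is F, lowered to Fb by the flat.
A sixth above C in this key is Ab.
Together with the bass C, this spells Fb augmented major seventh in second inversion.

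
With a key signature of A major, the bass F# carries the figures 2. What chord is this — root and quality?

The figures 2 indicate a seventh chord in third inversion.
In third inversion the root lies a second above the bass: a second above F# in A major is G#.
The chord tones are F#, G#, B, D, giving G# half-diminished seventh.

G# half-diminished seventh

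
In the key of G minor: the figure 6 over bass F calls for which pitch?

Counting 5 letter steps above F lands on D; in G minor, that letter is D.

D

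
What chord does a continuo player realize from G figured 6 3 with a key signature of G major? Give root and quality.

E minor

The figures 6 3 indicate a triad in first inversion.
In first inversion the root lies a sixth above the bass: a sixth above G in G major is E.
The chord tones are G, B, E, giving E minor.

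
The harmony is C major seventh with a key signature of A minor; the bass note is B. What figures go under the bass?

B is the seventh of C major seventh, so the chord is in third inversion.
A seventh chord in third inversion is figured 6/4/2, conventionally abbreviated 4/2.

4/2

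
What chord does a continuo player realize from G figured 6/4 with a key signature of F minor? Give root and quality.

C minor

The figures 6/4 indicate a triad in second inversion.
In second inversion the root lies a fourth above the bass: a fourth above G in F minor is C.
The chord tones are G, C, Eb, giving C minor.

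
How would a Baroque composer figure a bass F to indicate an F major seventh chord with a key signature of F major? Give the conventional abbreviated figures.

7

F is the root of F major seventh, so the chord is in root position.
A seventh chord in root position is figured 7/5/3, conventionally abbreviated 7.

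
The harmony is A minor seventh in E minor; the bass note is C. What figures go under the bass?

6/5

C is the third of A minor seventh, so the chord is in first inversion.
A seventh chord in first inversion is figured 6/5/3, conventionally abbreviated 6/5.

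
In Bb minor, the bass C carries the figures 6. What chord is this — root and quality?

The figures 6 indicate a triad in first inversion.
In first inversion the root lies a sixth above the bass: a sixth above C in Bb minor is Ab.
The chord tones are C, Eb, Ab, giving Ab major.

Ab major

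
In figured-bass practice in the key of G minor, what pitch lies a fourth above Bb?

Counting 3 letter steps above Bb lands on E; in G minor, that letter is Eb.

Eb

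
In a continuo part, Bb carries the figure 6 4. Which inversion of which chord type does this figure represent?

triad, second inversion

Intervals of 6/4 above the bass form a triad; the bass is the fifth, so this is second inversion.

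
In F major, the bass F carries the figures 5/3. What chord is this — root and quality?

The figures 5/3 indicate a triad in root position.
In root position the bass is the root, so the root is F.
The chord tones are F, A, C, giving F major.

F major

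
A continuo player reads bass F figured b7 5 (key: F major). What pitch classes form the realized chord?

The written figures b7 5 are shorthand for 7/5/3: the 3 is implied.
A third above F in this key is A.
A fifth above F in this key is C.
A seventh above F in this key is E, lowered to Eb by the flat.
Together with the bass F, this spells F dominant seventh in root position.

F, A, C, Eb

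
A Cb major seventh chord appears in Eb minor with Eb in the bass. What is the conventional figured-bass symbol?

6/5

Eb is the third of Cb major seventh, so the chord is in first inversion.
A seventh chord in first inversion is figured 6/5/3, conventionally abbreviated 6/5.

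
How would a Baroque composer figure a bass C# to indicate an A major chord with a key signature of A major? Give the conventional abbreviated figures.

C# is the third of A major, so the chord is in first inversion.
A triad in first inversion is figured 6/3, conventionally abbreviated 6.

6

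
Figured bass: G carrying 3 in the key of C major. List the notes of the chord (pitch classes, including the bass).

G, B, D

The written figures 3 are shorthand for 5/3: the 5 is implied.
A third above G in this key is B.
A fifth above G in this key is D.
Together with the bass G, this spells G major in root position.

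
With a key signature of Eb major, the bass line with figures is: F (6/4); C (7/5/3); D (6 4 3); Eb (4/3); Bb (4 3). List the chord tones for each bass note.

F (6/4): F, Bb, D.
C (7/5/3): C, Eb, G, Bb.
D (6/4/3): D, F, G, Bb.
Eb (6/4/3): Eb, G, Ab, C.
Bb (6/4/3): Bb, D, Eb, G.

F, Bb, D | C, Eb, G, Bb | D, F, G, Bb | Eb, G, Ab, C | Bb, D, Eb, G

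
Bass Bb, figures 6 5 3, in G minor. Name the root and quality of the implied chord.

The figures 6 5 3 indicate a seventh chord in first inversion.
In first inversion the root lies a sixth above the bass: a sixth above Bb in G minor is G.
The chord tones are Bb, D, F, G, giving G minor seventh.

G minor seventh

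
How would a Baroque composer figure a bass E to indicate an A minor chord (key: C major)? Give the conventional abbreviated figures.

E is the fifth of A minor, so the chord is in second inversion.
A triad in second inversion is figured 6/4, conventionally abbreviated 6/4.

6/4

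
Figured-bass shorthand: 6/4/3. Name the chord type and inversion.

Intervals of 6/4/3 above the bass form a seventh chord; the bass is the fifth, so this is second inversion.

seventh chord, second inversion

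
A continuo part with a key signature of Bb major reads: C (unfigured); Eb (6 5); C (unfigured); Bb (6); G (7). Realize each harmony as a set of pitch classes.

C, Eb, G | Eb, G, Bb, C | C, Eb, G | Bb, D, G | G, Bb, D, F

C (5/3): C, Eb, G.
Eb (6/5/3): Eb, G, Bb, C.
C (5/3): C, Eb, G.
Bb (6/3): Bb, D, G.
G (7/5/3): G, Bb, D, F.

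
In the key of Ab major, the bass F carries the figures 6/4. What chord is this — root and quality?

The figures 6/4 indicate a triad in second inversion.
In second inversion the root lies a fourth above the bass: a fourth above F in Ab major is Bb.
The chord tones are F, Bb, Db, giving Bb minor.

Bb minor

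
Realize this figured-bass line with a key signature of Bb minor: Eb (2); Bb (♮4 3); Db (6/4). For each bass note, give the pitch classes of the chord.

Eb (6/4/2): Eb, F, Ab, C.
Bb (6/♮4/3): Bb, Db, E, Gb.
Db (6/4): Db, Gb, Bb.

Eb, F, Ab, C | Bb, Db, E, Gb | Db, Gb, Bb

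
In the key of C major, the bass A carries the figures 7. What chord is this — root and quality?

The figures 7 indicate a seventh chord in root position.
In root position the bass is the root, so the root is A.
The chord tones are A, C, E, G, giving A minor seventh.

A minor seventh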